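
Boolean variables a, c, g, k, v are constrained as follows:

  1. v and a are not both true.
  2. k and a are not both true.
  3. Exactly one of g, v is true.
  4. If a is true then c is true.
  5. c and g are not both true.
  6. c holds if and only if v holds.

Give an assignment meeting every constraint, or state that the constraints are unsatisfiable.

a: False; c: False; g: True; k: True; v: False

  (1) v=F, a=F — not both ✓
  (2) k=T, a=F — not both ✓
  (3) {g, v}: 1 true — exactly one ✓
  (4) a=F ⇒ c: vacuous ✓
  (5) c=F, g=T — not both ✓
  (6) c=F, v=F — same ✓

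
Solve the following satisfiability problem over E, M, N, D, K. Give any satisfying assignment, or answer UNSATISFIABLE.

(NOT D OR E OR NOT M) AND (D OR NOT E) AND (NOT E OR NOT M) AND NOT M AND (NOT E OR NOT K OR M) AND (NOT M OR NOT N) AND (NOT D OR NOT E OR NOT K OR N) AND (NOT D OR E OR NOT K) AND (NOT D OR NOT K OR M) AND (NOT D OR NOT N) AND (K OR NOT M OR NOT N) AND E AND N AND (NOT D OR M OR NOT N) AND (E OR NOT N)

UNSATISFIABLE

Case N = True:
  (NOT M) forces M = False.
  (NOT D OR NOT N) forces D = False.
  (D OR NOT E) forces E = False.
  Clause (E) is falsified — contradiction.
Case N = False:
  Clause (N) is falsified — contradiction.
Both cases fail, so the formula is unsatisfiable.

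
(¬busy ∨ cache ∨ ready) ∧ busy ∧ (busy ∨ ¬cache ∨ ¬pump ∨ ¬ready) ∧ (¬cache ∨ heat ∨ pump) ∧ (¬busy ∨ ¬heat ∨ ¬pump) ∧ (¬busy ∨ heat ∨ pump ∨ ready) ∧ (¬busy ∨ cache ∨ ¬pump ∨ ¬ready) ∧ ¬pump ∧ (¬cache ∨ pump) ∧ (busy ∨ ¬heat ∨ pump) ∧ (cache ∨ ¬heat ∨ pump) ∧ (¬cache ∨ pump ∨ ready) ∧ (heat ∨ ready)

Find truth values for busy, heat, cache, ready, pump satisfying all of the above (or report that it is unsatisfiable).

Unit clause (busy) forces busy = True.
Unit clause (¬pump) forces pump = False.
In (¬cache ∨ pump) only ¬cache is left, so cache = False.
In (cache ∨ ¬heat ∨ pump) only ¬heat is left, so heat = False.
In (heat ∨ ready) only ready is left, so ready = True.
All clauses satisfied.

busy: True; heat: False; cache: False; ready: True; pump: False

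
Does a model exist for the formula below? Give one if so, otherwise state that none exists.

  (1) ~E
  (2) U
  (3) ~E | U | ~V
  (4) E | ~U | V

E = False, U = True, V = True

Unit clause (~E) forces E = False.
Unit clause (U) forces U = True.
In (E | ~U | V) only V is left, so V = True.
Check each clause:
  (~E): ~E holds.
  (U): U holds.
  (~E | U | ~V): ~E holds.
  (E | ~U | V): V holds.
All clauses satisfied.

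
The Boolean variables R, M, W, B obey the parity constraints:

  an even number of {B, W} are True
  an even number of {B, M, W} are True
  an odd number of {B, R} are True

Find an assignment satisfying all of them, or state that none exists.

R: True; M: False; W: False; B: False

{B, W}: 0 true → even ✓
{B, M, W}: 0 true → even ✓
{B, R}: 1 true → odd ✓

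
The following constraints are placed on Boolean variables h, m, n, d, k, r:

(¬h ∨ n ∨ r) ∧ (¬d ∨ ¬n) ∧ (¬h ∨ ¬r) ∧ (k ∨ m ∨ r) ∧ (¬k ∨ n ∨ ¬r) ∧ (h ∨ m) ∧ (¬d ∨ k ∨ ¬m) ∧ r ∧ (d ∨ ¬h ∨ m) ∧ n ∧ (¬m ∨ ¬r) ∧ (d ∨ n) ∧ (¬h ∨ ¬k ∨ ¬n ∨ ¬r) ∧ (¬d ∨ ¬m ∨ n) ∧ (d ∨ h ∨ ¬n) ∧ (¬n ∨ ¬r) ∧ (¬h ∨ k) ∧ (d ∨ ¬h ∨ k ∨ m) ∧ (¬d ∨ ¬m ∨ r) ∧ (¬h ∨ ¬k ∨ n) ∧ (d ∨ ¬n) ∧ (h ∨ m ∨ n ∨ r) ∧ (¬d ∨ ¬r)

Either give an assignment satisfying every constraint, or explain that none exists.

Case n = True:
  (¬d ∨ ¬n) forces d = False.
  Clause (d ∨ ¬n) is falsified — contradiction.
Case n = False:
  Clause (n) is falsified — contradiction.
Both cases fail, so the formula is unsatisfiable.

Unsatisfiable — no assignment works.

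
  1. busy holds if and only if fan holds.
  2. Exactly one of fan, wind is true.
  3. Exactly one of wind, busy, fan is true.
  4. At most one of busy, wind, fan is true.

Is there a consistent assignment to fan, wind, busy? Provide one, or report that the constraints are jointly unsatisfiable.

fan: False; wind: True; busy: False

  (1) busy=F, fan=F — same ✓
  (2) {fan, wind}: 1 true — exactly one ✓
  (3) {wind, busy, fan}: 1 true — exactly one ✓
  (4) {busy, wind, fan}: 1 true — at most one ✓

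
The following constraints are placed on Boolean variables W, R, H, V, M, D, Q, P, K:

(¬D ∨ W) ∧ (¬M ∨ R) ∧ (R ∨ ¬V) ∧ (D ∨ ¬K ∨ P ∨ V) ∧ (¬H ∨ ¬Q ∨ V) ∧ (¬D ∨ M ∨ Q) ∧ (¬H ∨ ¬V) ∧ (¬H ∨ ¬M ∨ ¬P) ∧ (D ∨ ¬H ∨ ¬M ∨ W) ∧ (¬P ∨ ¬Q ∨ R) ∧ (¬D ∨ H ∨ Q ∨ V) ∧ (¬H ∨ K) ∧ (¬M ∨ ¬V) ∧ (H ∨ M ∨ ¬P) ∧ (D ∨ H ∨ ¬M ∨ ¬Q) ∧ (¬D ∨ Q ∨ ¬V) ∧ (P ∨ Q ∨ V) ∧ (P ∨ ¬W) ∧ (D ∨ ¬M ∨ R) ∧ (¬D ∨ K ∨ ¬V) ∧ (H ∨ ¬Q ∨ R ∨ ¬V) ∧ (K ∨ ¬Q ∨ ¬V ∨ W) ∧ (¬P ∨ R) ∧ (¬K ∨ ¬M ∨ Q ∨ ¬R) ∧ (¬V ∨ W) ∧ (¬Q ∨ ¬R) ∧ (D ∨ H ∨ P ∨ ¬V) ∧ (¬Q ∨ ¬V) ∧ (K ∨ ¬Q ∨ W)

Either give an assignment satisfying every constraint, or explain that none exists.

Set W = False.
  then (¬D ∨ W) forces D = False.
  then (¬V ∨ W) forces V = False.
Set R = True.
  then (¬Q ∨ ¬R) forces Q = False.
  then (P ∨ Q ∨ V) forces P = True.
Set H = True.
  then (¬H ∨ ¬M ∨ ¬P) forces M = False.
  then (¬H ∨ K) forces K = True.
All clauses satisfied.

W = False, R = True, H = True, V = False, M = False, D = False, Q = False, P = True, K = True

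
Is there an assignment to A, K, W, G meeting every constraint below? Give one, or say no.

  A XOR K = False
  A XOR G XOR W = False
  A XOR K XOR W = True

A=T, K=T, W=T, G=F

A XOR K = T XOR T = False ✓
A XOR G XOR W = T XOR F XOR T = False ✓
A XOR K XOR W = T XOR T XOR T = True ✓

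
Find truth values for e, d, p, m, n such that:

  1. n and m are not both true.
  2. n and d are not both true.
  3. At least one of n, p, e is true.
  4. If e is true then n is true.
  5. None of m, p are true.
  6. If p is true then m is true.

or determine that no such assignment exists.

e=T, d=F, p=F, m=F, n=T

  (1) n=T, m=F — not both ✓
  (2) n=T, d=F — not both ✓
  (3) {n, p, e}: 2 true — at least one ✓
  (4) e=T ⇒ n: T ✓
  (5) {m, p}: 0 true — none ✓
  (6) p=F ⇒ m: vacuous ✓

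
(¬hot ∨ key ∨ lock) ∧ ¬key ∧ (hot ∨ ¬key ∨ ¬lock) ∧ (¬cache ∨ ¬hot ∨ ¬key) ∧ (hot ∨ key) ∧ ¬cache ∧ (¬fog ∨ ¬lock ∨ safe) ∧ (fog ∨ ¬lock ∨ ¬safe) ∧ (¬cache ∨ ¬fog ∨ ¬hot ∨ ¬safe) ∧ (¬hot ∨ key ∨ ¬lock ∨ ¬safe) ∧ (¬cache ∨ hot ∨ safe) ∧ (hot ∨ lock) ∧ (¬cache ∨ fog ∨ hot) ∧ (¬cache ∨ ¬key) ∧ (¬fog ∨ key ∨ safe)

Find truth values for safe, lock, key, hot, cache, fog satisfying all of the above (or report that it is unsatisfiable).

safe = False, lock = True, key = False, hot = True, cache = False, fog = False

Unit clause (¬key) forces key = False.
In (hot ∨ key) only hot is left, so hot = True.
Unit clause (¬cache) forces cache = False.
In (¬hot ∨ key ∨ lock) only lock is left, so lock = True.
In (¬hot ∨ key ∨ ¬lock ∨ ¬safe) only ¬safe is left, so safe = False.
In (¬fog ∨ key ∨ safe) only ¬fog is left, so fog = False.
All clauses satisfied.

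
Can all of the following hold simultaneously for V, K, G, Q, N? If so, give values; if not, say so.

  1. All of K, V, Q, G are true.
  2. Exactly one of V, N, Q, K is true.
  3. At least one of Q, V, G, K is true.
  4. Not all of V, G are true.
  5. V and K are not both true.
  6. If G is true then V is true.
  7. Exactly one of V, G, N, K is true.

Case V = True:
  (1) forces K = True.
  Constraint (2) is violated (V=T, K=T) — contradiction.
Case V = False:
  Constraint (1) is violated (V=F) — contradiction.
Both cases fail — unsatisfiable.

Unsatisfiable — no assignment works.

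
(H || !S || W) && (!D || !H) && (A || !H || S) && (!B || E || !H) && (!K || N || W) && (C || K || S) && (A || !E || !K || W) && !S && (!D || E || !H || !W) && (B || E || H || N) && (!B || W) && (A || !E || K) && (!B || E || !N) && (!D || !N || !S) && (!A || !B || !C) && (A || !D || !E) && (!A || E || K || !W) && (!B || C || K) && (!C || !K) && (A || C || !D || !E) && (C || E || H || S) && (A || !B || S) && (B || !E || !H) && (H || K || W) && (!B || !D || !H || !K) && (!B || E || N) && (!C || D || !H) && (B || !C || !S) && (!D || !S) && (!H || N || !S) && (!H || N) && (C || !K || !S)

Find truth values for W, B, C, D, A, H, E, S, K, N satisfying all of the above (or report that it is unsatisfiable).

Unit clause (!S) forces S = False.
Set W = True.
Set B = False.
Set C = False.
  then (C || K || S) forces K = True.
Set D = False.
Set A = True.
Set H = True.
  then (B || !E || !H) forces E = False.
  then (!H || N) forces N = True.
All clauses satisfied.

W: True; B: False; C: False; D: False; A: True; H: True; E: False; S: False; K: True; N: True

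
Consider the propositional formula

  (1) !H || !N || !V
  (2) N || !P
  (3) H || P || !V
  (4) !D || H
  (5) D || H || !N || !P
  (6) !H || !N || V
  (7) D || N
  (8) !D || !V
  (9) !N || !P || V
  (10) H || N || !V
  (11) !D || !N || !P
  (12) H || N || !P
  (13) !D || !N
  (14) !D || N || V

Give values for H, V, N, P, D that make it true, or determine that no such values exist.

Set H = False.
  then (!D || H) forces D = False.
  then (D || N) forces N = True.
  then (D || H || !N || !P) forces P = False.
  then (H || P || !V) forces V = False.
All clauses satisfied.

H=F; V=F; N=T; P=F; D=F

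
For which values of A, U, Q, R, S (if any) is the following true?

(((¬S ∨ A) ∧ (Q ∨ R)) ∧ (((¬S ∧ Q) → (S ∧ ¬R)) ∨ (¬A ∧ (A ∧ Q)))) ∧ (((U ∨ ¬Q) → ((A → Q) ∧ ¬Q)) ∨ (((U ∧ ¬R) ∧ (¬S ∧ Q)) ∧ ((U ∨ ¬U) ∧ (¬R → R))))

A: True, U: False, Q: True, R: False, S: True

  ((¬S ∨ A) ∧ (Q ∨ R)) ∧ (((¬S ∧ Q) → (S ∧ ¬R)) ∨ (¬A ∧ (A ∧ Q))) = True
    (¬S ∨ A) ∧ (Q ∨ R) = True
      ¬S ∨ A = True
        ¬S = False
      Q ∨ R = True
    ((¬S ∧ Q) → (S ∧ ¬R)) ∨ (¬A ∧ (A ∧ Q)) = True
      (¬S ∧ Q) → (S ∧ ¬R) = True
        ¬S ∧ Q = False
          ¬S = False
        S ∧ ¬R = True
          ¬R = True
      ¬A ∧ (A ∧ Q) = False
        ¬A = False
        A ∧ Q = True
  ((U ∨ ¬Q) → ((A → Q) ∧ ¬Q)) ∨ (((U ∧ ¬R) ∧ (¬S ∧ Q)) ∧ ((U ∨ ¬U) ∧ (¬R → R))) = True
    (U ∨ ¬Q) → ((A → Q) ∧ ¬Q) = True
      U ∨ ¬Q = False
        ¬Q = False
      (A → Q) ∧ ¬Q = False
        A → Q = True
        ¬Q = False
    ((U ∧ ¬R) ∧ (¬S ∧ Q)) ∧ ((U ∨ ¬U) ∧ (¬R → R)) = False
      (U ∧ ¬R) ∧ (¬S ∧ Q) = False
        U ∧ ¬R = False
          ¬R = True
        ¬S ∧ Q = False
          ¬S = False
      (U ∨ ¬U) ∧ (¬R → R) = False
        U ∨ ¬U = True
          ¬U = True
        ¬R → R = False
          ¬R = True
Both conjuncts True, so the formula holds.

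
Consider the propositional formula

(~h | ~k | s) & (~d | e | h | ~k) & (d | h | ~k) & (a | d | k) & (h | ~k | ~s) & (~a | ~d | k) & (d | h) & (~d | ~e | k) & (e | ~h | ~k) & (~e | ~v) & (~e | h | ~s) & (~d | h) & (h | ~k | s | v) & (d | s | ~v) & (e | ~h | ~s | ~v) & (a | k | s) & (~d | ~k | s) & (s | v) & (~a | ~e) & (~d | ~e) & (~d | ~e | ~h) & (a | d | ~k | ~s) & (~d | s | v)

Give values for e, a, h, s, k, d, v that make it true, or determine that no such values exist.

e=F, a=F, h=T, s=T, k=F, d=T, v=F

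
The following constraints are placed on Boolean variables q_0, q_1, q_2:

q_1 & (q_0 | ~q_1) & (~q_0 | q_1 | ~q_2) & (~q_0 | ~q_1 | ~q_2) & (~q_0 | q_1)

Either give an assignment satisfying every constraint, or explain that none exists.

q_0 = True, q_1 = True, q_2 = False

Unit clause (q_1) forces q_1 = True.
In (q_0 | ~q_1) only q_0 is left, so q_0 = True.
In (~q_0 | ~q_1 | ~q_2) only ~q_2 is left, so q_2 = False.
Check each clause:
  (q_1): q_1 holds.
  (q_0 | ~q_1): q_0 holds.
  (~q_0 | q_1 | ~q_2): q_1 holds.
  (~q_0 | ~q_1 | ~q_2): ~q_2 holds.
  (~q_0 | q_1): q_1 holds.
All clauses satisfied.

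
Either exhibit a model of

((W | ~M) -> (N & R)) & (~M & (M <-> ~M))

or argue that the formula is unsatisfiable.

The formula is unsatisfiable.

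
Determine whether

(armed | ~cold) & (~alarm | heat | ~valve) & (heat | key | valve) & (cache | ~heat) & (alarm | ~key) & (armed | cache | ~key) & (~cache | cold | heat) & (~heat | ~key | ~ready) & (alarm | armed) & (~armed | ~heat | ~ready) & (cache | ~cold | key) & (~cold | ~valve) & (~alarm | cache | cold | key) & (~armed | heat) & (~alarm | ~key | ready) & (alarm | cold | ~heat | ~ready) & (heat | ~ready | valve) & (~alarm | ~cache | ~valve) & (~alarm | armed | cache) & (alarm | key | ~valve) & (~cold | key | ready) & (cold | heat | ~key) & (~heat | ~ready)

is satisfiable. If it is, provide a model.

Set armed = True.
  then (~armed | heat) forces heat = True.
  then (~heat | ~ready) forces ready = False.
  then (cache | ~heat) forces cache = True.
Try valve = True:
  (~cold | ~valve) forces cold = False.
  (~alarm | ~cache | ~valve) forces alarm = False.
  (alarm | ~key) forces key = False.
  clause (alarm | key | ~valve) is falsified — backtrack.
So valve = False.
Try key = True:
  (alarm | ~key) forces alarm = True.
  clause (~alarm | ~key | ready) is falsified — backtrack.
So key = False.
  then (~cold | key | ready) forces cold = False.
Set alarm = False.
All clauses satisfied.

armed=T; valve=F; key=F; ready=F; heat=T; cache=T; cold=F; alarm=F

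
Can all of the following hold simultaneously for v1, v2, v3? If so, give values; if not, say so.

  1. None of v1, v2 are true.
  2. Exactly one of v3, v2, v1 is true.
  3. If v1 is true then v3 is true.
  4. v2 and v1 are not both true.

v1: False, v2: False, v3: True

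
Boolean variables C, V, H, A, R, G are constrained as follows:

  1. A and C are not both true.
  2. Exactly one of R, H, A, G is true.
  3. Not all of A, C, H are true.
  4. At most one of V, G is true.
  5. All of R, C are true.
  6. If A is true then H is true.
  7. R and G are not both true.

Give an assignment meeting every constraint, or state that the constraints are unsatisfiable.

C: True, V: True, H: False, A: False, R: True, G: False

  (1) A=F, C=T — not both ✓
  (2) {R, H, A, G}: 1 true — exactly one ✓
  (3) {A, C, H}: 1/3 true — not all ✓
  (4) {V, G}: 1 true — at most one ✓
  (5) {R, C}: all 2 true ✓
  (6) A=F ⇒ H: vacuous ✓
  (7) R=T, G=F — not both ✓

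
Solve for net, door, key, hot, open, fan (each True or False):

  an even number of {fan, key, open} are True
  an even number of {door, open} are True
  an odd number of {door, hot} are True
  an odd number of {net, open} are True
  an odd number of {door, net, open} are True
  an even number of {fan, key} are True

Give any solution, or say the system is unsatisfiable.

net = True, door = False, key = True, hot = True, open = False, fan = True

{fan, key, open}: 2 true → even ✓
{door, open}: 0 true → even ✓
{door, hot}: 1 true → odd ✓
{net, open}: 1 true → odd ✓
{door, net, open}: 1 true → odd ✓
{fan, key}: 2 true → even ✓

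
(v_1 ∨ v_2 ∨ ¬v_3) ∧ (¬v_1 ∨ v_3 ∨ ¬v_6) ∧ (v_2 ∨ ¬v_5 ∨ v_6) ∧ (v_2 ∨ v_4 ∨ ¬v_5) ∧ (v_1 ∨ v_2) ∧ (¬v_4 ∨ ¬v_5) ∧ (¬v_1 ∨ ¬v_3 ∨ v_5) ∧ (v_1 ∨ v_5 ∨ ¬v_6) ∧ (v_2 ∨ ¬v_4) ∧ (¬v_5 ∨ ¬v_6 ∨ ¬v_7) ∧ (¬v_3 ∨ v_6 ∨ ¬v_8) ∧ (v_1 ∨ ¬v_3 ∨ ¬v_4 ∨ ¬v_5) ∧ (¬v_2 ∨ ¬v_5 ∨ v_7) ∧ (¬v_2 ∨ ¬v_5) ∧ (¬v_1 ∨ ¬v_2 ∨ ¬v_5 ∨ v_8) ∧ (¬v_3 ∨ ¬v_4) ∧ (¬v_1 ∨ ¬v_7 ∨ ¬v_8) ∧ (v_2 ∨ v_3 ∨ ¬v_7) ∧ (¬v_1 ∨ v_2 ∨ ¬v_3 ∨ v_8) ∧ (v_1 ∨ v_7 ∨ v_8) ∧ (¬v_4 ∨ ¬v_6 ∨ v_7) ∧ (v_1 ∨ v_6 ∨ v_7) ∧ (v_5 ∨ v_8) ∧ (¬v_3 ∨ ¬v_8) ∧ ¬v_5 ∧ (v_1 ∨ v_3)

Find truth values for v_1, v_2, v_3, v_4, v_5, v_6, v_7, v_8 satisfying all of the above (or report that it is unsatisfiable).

Unit clause (¬v_5) forces v_5 = False.
In (v_5 ∨ v_8) only v_8 is left, so v_8 = True.
In (¬v_3 ∨ ¬v_8) only ¬v_3 is left, so v_3 = False.
In (v_1 ∨ v_3) only v_1 is left, so v_1 = True.
In (¬v_1 ∨ v_3 ∨ ¬v_6) only ¬v_6 is left, so v_6 = False.
In (¬v_1 ∨ ¬v_7 ∨ ¬v_8) only ¬v_7 is left, so v_7 = False.
Set v_2 = True.
Set v_4 = False.
All clauses satisfied.

v_1 = True, v_2 = True, v_3 = False, v_4 = False, v_5 = False, v_6 = False, v_7 = False, v_8 = True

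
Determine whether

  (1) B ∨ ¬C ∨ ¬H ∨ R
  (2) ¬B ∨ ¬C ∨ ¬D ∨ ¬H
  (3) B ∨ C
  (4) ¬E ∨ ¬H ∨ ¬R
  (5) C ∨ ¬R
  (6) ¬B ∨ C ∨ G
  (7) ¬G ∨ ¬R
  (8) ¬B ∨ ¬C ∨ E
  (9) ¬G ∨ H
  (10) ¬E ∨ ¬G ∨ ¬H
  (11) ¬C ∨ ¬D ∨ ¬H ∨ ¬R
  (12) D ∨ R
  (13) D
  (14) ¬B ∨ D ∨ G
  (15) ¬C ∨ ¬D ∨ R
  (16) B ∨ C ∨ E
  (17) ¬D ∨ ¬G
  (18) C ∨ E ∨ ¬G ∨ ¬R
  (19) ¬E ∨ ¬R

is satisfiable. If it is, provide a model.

C: True, D: True, R: True, G: False, B: False, E: False, H: False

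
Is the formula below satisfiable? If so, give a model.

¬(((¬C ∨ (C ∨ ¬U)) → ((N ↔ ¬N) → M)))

Case N = True: the formula becomes ¬(((¬C ∨ (C ∨ ¬U)) → True)) = False.
Case N = False: the formula becomes ¬(((¬C ∨ (C ∨ ¬U)) → True)) = False.
Both cases fail — unsatisfiable.

The formula is unsatisfiable.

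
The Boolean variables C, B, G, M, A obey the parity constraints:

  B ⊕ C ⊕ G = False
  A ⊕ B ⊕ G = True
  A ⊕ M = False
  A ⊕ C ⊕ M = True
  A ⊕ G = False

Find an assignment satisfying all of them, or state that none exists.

C: True, B: True, G: False, M: False, A: False

B ⊕ C ⊕ G = T ⊕ T ⊕ F = False ✓
A ⊕ B ⊕ G = F ⊕ T ⊕ F = True ✓
A ⊕ M = F ⊕ F = False ✓
A ⊕ C ⊕ M = F ⊕ T ⊕ F = True ✓
A ⊕ G = F ⊕ F = False ✓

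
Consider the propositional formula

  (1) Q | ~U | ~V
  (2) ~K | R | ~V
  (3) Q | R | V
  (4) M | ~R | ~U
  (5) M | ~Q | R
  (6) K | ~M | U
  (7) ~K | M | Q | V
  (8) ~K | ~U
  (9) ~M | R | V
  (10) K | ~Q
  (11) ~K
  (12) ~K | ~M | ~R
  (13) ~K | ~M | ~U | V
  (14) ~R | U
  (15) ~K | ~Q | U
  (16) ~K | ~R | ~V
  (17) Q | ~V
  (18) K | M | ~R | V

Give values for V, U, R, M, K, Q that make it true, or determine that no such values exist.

Unit clause (~K) forces K = False.
In (K | ~Q) only ~Q is left, so Q = False.
In (Q | ~V) only ~V is left, so V = False.
In (Q | R | V) only R is left, so R = True.
In (~R | U) only U is left, so U = True.
In (K | M | ~R | V) only M is left, so M = True.
All clauses satisfied.

V: False, U: True, R: True, M: True, K: False, Q: False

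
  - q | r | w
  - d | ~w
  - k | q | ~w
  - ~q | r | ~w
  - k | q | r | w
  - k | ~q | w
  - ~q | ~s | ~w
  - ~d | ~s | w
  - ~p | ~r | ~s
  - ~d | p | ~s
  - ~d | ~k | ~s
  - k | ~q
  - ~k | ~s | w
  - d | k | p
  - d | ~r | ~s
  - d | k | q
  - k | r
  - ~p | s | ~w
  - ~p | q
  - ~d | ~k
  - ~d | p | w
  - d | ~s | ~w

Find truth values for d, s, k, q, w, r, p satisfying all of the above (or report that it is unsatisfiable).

d: False, s: False, k: True, q: True, w: False, r: True, p: False

Set d = False.
  then (d | ~w) forces w = False.
Try s = True:
  (~k | ~s | w) forces k = False.
  (k | ~q | w) forces q = False.
  clause (d | k | q) is falsified — backtrack.
So s = False.
Set k = True.
Set q = True.
Set r = True.
Set p = False.
All clauses satisfied.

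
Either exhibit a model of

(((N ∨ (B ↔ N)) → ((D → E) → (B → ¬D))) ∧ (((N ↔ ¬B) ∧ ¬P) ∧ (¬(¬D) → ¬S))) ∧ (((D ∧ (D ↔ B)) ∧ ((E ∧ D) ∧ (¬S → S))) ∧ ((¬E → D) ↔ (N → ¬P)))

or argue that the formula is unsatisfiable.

Case D = True: the formula simplifies to (((N ∨ (B ↔ N)) → (E → ¬B)) ∧ (((N ↔ ¬B) ∧ ¬P) ∧ ¬S)) ∧ ((B ∧ (E ∧ (¬S → S))) ∧ (N → ¬P)).
  S = True: the conjunct ¬S is False.
  S = False: the conjunct ¬S → S becomes ¬False → False = False.
Case D = False: the conjunct D is False.
Both cases fail — unsatisfiable.

No satisfying assignment exists.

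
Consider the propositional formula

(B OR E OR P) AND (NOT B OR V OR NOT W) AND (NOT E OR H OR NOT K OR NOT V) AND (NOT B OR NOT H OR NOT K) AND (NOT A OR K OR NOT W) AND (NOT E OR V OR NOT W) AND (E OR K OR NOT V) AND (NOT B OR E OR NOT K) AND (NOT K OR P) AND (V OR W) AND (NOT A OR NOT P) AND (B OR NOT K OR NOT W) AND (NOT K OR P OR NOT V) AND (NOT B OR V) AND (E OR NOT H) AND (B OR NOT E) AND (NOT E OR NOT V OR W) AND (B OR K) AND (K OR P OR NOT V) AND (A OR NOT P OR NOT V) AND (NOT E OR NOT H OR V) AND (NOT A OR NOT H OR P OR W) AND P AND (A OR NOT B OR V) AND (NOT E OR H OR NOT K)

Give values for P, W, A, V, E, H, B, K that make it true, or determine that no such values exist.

Case P = True:
  (NOT A OR NOT P) forces A = False.
  (A OR NOT P OR NOT V) forces V = False.
  (V OR W) forces W = True.
  (NOT B OR V OR NOT W) forces B = False.
  (NOT E OR V OR NOT W) forces E = False.
  (B OR NOT K OR NOT W) forces K = False.
  Clause (B OR K) is falsified — contradiction.
Case P = False:
  Clause (P) is falsified — contradiction.
Both cases fail, so the formula is unsatisfiable.

No satisfying assignment exists.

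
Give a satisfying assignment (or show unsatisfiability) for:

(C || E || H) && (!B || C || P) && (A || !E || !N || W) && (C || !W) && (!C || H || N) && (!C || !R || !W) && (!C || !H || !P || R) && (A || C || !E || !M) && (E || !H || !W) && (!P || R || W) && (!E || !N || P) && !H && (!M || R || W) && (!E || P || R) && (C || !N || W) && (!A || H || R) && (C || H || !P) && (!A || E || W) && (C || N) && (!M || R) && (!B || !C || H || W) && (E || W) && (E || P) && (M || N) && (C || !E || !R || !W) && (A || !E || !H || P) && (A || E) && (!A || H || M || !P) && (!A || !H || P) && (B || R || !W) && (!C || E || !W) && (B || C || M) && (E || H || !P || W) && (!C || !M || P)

Unit clause (!H) forces H = False.
Set W = True.
  then (C || !W) forces C = True.
  then (!C || H || N) forces N = True.
  then (!C || !R || !W) forces R = False.
  then (!A || H || R) forces A = False.
  then (!M || R) forces M = False.
  then (A || E) forces E = True.
  then (B || R || !W) forces B = True.
  then (!E || !N || P) forces P = True.
All clauses satisfied.

W=T; H=F; A=F; B=T; R=F; E=T; M=F; N=T; C=T; P=T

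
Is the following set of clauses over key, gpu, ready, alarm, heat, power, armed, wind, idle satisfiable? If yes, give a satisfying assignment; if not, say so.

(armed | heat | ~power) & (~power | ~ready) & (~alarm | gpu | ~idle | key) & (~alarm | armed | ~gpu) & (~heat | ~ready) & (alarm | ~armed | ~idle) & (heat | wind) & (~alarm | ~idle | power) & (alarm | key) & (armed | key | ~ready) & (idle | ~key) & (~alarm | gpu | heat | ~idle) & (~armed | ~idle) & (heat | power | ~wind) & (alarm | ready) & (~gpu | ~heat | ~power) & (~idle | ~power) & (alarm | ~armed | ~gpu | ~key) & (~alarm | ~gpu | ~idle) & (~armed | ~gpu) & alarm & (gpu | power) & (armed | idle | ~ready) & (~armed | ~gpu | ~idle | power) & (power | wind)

key = False, gpu = False, ready = False, alarm = True, heat = False, power = True, armed = True, wind = True, idle = False

Unit clause (alarm) forces alarm = True.
Try key = True:
  (idle | ~key) forces idle = True.
  (~alarm | ~idle | power) forces power = True.
  clause (~idle | ~power) is falsified — backtrack.
So key = False.
Set gpu = False.
  then (~alarm | gpu | ~idle | key) forces idle = False.
  then (gpu | power) forces power = True.
  then (~power | ~ready) forces ready = False.
Set heat = False.
  then (armed | heat | ~power) forces armed = True.
  then (heat | wind) forces wind = True.
All clauses satisfied.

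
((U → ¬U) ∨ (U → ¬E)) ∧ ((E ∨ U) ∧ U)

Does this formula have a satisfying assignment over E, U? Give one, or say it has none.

E: False, U: True

  (U → ¬U) ∨ (U → ¬E) = True
    U → ¬U = False
      ¬U = False
    U → ¬E = True
      ¬E = True
  (E ∨ U) ∧ U = True
    E ∨ U = True
Both conjuncts True, so the formula holds.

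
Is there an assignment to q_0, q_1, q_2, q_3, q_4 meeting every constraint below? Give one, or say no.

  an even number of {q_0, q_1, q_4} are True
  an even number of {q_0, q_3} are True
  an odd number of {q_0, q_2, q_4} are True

q_0: True, q_1: True, q_2: False, q_3: True, q_4: False

{q_0, q_1, q_4}: 2 true → even ✓
{q_0, q_3}: 2 true → even ✓
{q_0, q_2, q_4}: 1 true → odd ✓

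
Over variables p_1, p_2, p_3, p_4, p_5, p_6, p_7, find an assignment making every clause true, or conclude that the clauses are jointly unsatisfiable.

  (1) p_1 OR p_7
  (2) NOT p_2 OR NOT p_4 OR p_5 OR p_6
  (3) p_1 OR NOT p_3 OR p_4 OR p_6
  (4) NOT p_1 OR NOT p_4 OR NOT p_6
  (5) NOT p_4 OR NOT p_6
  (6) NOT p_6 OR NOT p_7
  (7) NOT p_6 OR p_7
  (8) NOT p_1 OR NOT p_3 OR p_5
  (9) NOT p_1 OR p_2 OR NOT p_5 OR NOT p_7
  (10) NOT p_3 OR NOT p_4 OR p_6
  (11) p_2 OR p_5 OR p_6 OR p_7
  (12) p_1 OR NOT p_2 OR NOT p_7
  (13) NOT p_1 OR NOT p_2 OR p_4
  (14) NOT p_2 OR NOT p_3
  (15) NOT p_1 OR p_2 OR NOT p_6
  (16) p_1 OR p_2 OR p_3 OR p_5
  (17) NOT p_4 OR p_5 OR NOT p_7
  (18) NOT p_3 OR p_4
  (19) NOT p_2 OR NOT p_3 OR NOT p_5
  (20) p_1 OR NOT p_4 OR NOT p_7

p_1 = True, p_2 = False, p_3 = False, p_4 = False, p_5 = True, p_6 = False, p_7 = False

Set p_1 = True.
Set p_2 = False.
  then (NOT p_1 OR p_2 OR NOT p_6) forces p_6 = False.
Try p_3 = True:
  (NOT p_1 OR NOT p_3 OR p_5) forces p_5 = True.
  (NOT p_1 OR p_2 OR NOT p_5 OR NOT p_7) forces p_7 = False.
  (NOT p_3 OR NOT p_4 OR p_6) forces p_4 = False.
  clause (NOT p_3 OR p_4) is falsified — backtrack.
So p_3 = False.
Set p_4 = False.
Set p_5 = True.
  then (NOT p_1 OR p_2 OR NOT p_5 OR NOT p_7) forces p_7 = False.
All clauses satisfied.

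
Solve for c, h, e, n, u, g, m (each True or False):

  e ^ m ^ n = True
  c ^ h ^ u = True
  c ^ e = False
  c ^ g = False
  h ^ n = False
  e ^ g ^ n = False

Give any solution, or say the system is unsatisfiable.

c = True; h = False; e = True; n = False; u = False; g = True; m = False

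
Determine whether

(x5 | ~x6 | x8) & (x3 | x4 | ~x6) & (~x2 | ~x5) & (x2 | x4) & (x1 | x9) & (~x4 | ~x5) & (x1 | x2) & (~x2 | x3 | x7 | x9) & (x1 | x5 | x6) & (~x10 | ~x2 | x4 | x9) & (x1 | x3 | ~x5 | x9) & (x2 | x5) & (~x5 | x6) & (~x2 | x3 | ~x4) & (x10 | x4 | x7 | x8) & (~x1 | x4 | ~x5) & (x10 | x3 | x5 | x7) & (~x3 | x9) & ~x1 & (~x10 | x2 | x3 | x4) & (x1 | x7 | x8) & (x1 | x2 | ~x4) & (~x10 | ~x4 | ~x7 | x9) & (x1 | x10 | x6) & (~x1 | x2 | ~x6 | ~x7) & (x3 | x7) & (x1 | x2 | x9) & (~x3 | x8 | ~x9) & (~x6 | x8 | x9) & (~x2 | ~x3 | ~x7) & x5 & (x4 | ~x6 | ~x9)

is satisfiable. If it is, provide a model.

UNSATISFIABLE

Case x5 = True:
  (~x2 | ~x5) forces x2 = False.
  (x2 | x4) forces x4 = True.
  Clause (~x4 | ~x5) is falsified — contradiction.
Case x5 = False:
  Clause (x5) is falsified — contradiction.
Both cases fail, so the formula is unsatisfiable.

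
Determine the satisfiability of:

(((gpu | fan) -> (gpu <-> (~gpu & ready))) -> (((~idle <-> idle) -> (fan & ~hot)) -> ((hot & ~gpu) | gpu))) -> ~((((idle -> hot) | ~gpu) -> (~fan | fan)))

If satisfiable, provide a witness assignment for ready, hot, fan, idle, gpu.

ready = False, hot = False, fan = False, idle = True, gpu = False

  (((gpu | fan) -> (gpu <-> (~gpu & ready))) -> (((~idle <-> idle) -> (fan & ~hot)) -> ((hot & ~gpu) | gpu))) -> ~((((idle -> hot) | ~gpu) -> (~fan | fan))) = True
    ((gpu | fan) -> (gpu <-> (~gpu & ready))) -> (((~idle <-> idle) -> (fan & ~hot)) -> ((hot & ~gpu) | gpu)) = False
      (gpu | fan) -> (gpu <-> (~gpu & ready)) = True
        gpu | fan = False
        gpu <-> (~gpu & ready) = True
          ~gpu & ready = False
            ~gpu = True
      ((~idle <-> idle) -> (fan & ~hot)) -> ((hot & ~gpu) | gpu) = False
        (~idle <-> idle) -> (fan & ~hot) = True
          ~idle <-> idle = False
            ~idle = False
          fan & ~hot = False
            ~hot = True
        (hot & ~gpu) | gpu = False
          hot & ~gpu = False
            ~gpu = True
    ~((((idle -> hot) | ~gpu) -> (~fan | fan))) = False
      ((idle -> hot) | ~gpu) -> (~fan | fan) = True
        (idle -> hot) | ~gpu = True
          idle -> hot = False
          ~gpu = True
        ~fan | fan = True
          ~fan = True
The formula evaluates to True.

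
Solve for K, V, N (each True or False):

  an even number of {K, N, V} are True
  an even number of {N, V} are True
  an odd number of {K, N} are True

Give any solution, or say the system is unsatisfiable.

K: False, V: True, N: True

{K, N, V}: 2 true → even ✓
{N, V}: 2 true → even ✓
{K, N}: 1 true → odd ✓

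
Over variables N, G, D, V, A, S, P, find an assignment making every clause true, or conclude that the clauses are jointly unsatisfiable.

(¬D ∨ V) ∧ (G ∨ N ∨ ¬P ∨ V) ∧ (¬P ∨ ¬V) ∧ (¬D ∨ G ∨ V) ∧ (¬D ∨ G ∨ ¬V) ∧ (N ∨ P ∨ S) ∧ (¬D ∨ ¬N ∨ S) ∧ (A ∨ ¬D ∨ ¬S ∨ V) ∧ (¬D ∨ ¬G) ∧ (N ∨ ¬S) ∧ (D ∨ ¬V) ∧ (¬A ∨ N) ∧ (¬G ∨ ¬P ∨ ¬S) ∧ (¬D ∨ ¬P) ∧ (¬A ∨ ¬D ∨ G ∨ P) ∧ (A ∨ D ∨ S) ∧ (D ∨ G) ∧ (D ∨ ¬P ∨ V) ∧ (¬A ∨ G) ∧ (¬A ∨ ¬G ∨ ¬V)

N: True, G: True, D: False, V: False, A: True, S: False, P: False

Set N = True.
Try G = False:
  (D ∨ G) forces D = True.
  (¬D ∨ V) forces V = True.
  clause (¬D ∨ G ∨ ¬V) is falsified — backtrack.
So G = True.
  then (¬D ∨ ¬G) forces D = False.
  then (D ∨ ¬V) forces V = False.
  then (D ∨ ¬P ∨ V) forces P = False.
Set A = True.
Set S = False.
All clauses satisfied.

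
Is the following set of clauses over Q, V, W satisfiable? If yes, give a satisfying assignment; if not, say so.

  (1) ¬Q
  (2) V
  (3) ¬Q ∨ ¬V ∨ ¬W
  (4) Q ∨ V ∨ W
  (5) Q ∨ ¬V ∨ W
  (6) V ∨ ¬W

Q = False, V = True, W = True

Unit clause (¬Q) forces Q = False.
Unit clause (V) forces V = True.
In (Q ∨ ¬V ∨ W) only W is left, so W = True.
Check each clause:
  (¬Q): ¬Q holds.
  (V): V holds.
  (¬Q ∨ ¬V ∨ ¬W): ¬Q holds.
  (Q ∨ V ∨ W): V holds.
  (Q ∨ ¬V ∨ W): W holds.
  (V ∨ ¬W): V holds.
All clauses satisfied.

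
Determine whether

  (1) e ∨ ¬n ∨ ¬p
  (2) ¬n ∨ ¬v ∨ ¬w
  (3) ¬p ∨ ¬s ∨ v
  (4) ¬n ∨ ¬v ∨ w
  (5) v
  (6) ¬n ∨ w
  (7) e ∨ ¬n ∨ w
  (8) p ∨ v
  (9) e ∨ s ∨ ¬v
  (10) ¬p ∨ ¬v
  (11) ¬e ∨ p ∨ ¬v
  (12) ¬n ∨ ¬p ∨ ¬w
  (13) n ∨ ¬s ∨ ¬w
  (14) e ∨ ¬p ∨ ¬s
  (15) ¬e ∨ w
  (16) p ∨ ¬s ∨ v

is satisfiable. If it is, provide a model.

p=F, n=F, w=F, v=T, s=T, e=F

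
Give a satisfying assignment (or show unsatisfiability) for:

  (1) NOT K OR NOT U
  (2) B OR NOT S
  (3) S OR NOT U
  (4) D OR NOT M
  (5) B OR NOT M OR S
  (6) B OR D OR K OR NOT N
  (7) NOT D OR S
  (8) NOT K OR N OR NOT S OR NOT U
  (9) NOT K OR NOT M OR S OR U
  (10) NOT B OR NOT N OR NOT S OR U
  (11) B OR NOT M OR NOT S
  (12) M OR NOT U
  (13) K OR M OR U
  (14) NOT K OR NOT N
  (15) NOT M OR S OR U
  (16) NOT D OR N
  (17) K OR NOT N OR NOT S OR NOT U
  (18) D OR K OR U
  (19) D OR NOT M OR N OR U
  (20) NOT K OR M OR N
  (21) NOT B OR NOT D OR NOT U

No satisfying assignment exists.

Case M = True:
  (D OR NOT M) forces D = True.
  (NOT D OR S) forces S = True.
  (B OR NOT S) forces B = True.
  (NOT D OR N) forces N = True.
  (NOT B OR NOT N OR NOT S OR U) forces U = True.
  Clause (NOT B OR NOT D OR NOT U) is falsified — contradiction.
Case M = False:
  (M OR NOT U) forces U = False.
  (K OR M OR U) forces K = True.
  (NOT K OR NOT N) forces N = False.
  Clause (NOT K OR M OR N) is falsified — contradiction.
Both cases fail, so the formula is unsatisfiable.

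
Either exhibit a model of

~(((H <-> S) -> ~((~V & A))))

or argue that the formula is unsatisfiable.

S = False, H = False, V = False, A = True

  ~(((H <-> S) -> ~((~V & A)))) = True
    (H <-> S) -> ~((~V & A)) = False
      H <-> S = True
      ~((~V & A)) = False
        ~V & A = True
          ~V = True
The formula evaluates to True.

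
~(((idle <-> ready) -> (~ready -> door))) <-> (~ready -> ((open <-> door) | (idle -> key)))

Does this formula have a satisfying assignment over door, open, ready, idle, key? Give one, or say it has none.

door=F; open=T; ready=F; idle=F; key=T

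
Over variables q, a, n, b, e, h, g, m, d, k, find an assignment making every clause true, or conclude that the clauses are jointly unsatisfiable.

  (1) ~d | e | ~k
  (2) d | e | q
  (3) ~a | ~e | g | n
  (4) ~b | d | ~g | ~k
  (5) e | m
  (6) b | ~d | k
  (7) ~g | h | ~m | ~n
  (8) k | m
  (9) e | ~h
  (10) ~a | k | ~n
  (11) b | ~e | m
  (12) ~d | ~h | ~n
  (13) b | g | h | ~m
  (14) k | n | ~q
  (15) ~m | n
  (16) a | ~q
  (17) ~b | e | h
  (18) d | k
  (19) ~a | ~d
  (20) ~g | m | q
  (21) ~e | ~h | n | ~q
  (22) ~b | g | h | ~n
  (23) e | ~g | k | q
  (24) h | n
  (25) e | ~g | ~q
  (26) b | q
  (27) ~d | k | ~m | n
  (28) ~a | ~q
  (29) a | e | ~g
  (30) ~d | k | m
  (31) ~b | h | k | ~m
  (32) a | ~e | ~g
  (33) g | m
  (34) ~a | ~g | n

Set q = False.
  then (b | q) forces b = True.
Set a = False.
Try n = False:
  (~m | n) forces m = False.
  (e | m) forces e = True.
  (k | m) forces k = True.
  (~g | m | q) forces g = False.
  clause (g | m) is falsified — backtrack.
So n = True.
Set e = True.
  then (a | ~e | ~g) forces g = False.
  then (g | m) forces m = True.
  then (~b | g | h | ~n) forces h = True.
  then (~d | ~h | ~n) forces d = False.
  then (d | k) forces k = True.
All clauses satisfied.

q: False; a: False; n: True; b: True; e: True; h: True; g: False; m: True; d: False; k: True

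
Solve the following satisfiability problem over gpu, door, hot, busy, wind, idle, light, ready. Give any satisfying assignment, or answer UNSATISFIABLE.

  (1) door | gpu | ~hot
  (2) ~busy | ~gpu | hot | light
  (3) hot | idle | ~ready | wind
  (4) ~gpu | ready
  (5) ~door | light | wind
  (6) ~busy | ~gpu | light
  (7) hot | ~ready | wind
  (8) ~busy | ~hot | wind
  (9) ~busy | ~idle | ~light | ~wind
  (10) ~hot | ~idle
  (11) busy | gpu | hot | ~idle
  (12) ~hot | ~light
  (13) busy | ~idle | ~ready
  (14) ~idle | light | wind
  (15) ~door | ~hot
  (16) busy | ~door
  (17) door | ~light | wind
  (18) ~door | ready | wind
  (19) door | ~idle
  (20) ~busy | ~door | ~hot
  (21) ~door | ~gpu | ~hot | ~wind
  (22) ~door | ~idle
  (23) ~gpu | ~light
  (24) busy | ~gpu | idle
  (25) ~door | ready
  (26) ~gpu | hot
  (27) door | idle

Try gpu = True:
  (~gpu | ready) forces ready = True.
  (~gpu | ~light) forces light = False.
  (~busy | ~gpu | light) forces busy = False.
  (busy | ~idle | ~ready) forces idle = False.
  clause (busy | ~gpu | idle) is falsified — backtrack.
So gpu = False.
Try door = False:
  (door | gpu | ~hot) forces hot = False.
  (door | ~idle) forces idle = False.
  clause (door | idle) is falsified — backtrack.
So door = True.
  then (~door | ~hot) forces hot = False.
  then (busy | ~door) forces busy = True.
  then (~door | ~idle) forces idle = False.
  then (~door | ready) forces ready = True.
  then (hot | idle | ~ready | wind) forces wind = True.
Set light = True.
All clauses satisfied.

gpu = False; door = True; hot = False; busy = True; wind = True; idle = False; light = True; ready = True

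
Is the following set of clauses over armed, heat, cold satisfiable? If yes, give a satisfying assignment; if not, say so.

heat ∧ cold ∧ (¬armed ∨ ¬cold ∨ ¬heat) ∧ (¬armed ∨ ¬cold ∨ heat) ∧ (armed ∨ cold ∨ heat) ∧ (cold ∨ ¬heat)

armed = False; heat = True; cold = True

Unit clause (heat) forces heat = True.
Unit clause (cold) forces cold = True.
In (¬armed ∨ ¬cold ∨ ¬heat) only ¬armed is left, so armed = False.
Check each clause:
  (heat): heat holds.
  (cold): cold holds.
  (¬armed ∨ ¬cold ∨ ¬heat): ¬armed holds.
  (¬armed ∨ ¬cold ∨ heat): ¬armed holds.
  (armed ∨ cold ∨ heat): cold holds.
  (cold ∨ ¬heat): cold holds.
All clauses satisfied.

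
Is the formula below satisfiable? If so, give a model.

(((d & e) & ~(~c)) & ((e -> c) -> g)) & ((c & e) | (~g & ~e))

c = True; g = True; d = True; e = True

  ((d & e) & ~(~c)) & ((e -> c) -> g) = True
    (d & e) & ~(~c) = True
      d & e = True
      ~(~c) = True
        ~c = False
    (e -> c) -> g = True
      e -> c = True
  (c & e) | (~g & ~e) = True
    c & e = True
    ~g & ~e = False
      ~g = False
      ~e = False
Both conjuncts True, so the formula holds.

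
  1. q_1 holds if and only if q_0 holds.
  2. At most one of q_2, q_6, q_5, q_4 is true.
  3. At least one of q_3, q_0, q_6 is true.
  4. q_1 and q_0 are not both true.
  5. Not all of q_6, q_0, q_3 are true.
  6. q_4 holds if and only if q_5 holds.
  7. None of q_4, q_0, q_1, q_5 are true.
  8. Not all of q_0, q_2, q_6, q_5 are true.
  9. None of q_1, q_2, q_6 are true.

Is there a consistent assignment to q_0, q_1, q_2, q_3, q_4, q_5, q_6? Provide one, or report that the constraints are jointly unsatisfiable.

q_0=F, q_1=F, q_2=F, q_3=T, q_4=F, q_5=F, q_6=F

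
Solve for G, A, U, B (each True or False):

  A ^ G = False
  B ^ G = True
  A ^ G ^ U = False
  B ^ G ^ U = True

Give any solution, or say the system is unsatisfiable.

G = True, A = True, U = False, B = False

A ^ G = T ^ T = False ✓
B ^ G = F ^ T = True ✓
A ^ G ^ U = T ^ T ^ F = False ✓
B ^ G ^ U = F ^ T ^ F = True ✓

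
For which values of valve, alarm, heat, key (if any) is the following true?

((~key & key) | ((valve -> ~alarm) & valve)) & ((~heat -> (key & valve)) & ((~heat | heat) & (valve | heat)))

valve=T, alarm=F, heat=T, key=T

  (~key & key) | ((valve -> ~alarm) & valve) = True
    ~key & key = False
      ~key = False
    (valve -> ~alarm) & valve = True
      valve -> ~alarm = True
        ~alarm = True
  (~heat -> (key & valve)) & ((~heat | heat) & (valve | heat)) = True
    ~heat -> (key & valve) = True
      ~heat = False
      key & valve = True
    (~heat | heat) & (valve | heat) = True
      ~heat | heat = True
        ~heat = False
      valve | heat = True
Both conjuncts True, so the formula holds.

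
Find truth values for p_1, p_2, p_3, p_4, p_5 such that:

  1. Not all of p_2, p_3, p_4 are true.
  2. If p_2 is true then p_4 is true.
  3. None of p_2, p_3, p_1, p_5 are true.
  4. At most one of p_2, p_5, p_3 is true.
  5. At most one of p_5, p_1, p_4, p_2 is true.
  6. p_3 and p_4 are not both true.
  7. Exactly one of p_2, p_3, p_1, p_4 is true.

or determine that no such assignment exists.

p_1=F; p_2=F; p_3=F; p_4=T; p_5=F

  (1) {p_2, p_3, p_4}: 1/3 true — not all ✓
  (2) p_2=F ⇒ p_4: vacuous ✓
  (3) {p_2, p_3, p_1, p_5}: 0 true — none ✓
  (4) {p_2, p_5, p_3}: 0 true — at most one ✓
  (5) {p_5, p_1, p_4, p_2}: 1 true — at most one ✓
  (6) p_3=F, p_4=T — not both ✓
  (7) {p_2, p_3, p_1, p_4}: 1 true — exactly one ✓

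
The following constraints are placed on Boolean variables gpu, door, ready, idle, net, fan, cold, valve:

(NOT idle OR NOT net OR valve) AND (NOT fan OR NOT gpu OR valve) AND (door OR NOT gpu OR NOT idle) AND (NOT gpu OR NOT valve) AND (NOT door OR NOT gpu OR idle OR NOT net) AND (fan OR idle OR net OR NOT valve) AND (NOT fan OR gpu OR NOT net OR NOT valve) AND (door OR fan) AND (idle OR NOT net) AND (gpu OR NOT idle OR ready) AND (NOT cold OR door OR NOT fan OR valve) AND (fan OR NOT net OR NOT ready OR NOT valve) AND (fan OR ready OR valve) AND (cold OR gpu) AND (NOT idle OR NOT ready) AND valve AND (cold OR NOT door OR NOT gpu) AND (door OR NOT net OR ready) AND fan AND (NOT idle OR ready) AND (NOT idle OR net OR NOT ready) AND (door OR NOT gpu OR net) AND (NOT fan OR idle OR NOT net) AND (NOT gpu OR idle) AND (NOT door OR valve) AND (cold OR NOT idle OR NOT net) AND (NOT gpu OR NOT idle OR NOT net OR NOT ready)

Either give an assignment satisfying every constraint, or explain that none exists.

gpu = False, door = True, ready = False, idle = False, net = False, fan = True, cold = True, valve = True

Unit clause (valve) forces valve = True.
Unit clause (fan) forces fan = True.
In (NOT gpu OR NOT valve) only NOT gpu is left, so gpu = False.
In (NOT fan OR gpu OR NOT net OR NOT valve) only NOT net is left, so net = False.
In (cold OR gpu) only cold is left, so cold = True.
Set door = True.
Set ready = False.
  then (gpu OR NOT idle OR ready) forces idle = False.
All clauses satisfied.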